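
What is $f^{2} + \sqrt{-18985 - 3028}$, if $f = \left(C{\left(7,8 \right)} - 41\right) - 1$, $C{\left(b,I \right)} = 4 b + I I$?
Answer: $2500 + i \sqrt{22013} \approx 2500.0 + 148.37 i$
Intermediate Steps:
$C{\left(b,I \right)} = I^{2} + 4 b$ ($C{\left(b,I \right)} = 4 b + I^{2} = I^{2} + 4 b$)
$f = 50$ ($f = \left(\left(8^{2} + 4 \cdot 7\right) - 41\right) - 1 = \left(\left(64 + 28\right) - 41\right) - 1 = \left(92 - 41\right) - 1 = 51 - 1 = 50$)
$f^{2} + \sqrt{-18985 - 3028} = 50^{2} + \sqrt{-18985 - 3028} = 2500 + \sqrt{-22013} = 2500 + i \sqrt{22013}$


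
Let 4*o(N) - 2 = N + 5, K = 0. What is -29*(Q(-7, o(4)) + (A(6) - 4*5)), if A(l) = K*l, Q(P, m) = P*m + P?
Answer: 5365/4 ≈ 1341.3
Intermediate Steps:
o(N) = 7/4 + N/4 (o(N) = ½ + (N + 5)/4 = ½ + (5 + N)/4 = ½ + (5/4 + N/4) = 7/4 + N/4)
Q(P, m) = P + P*m
A(l) = 0 (A(l) = 0*l = 0)
-29*(Q(-7, o(4)) + (A(6) - 4*5)) = -29*(-7*(1 + (7/4 + (¼)*4)) + (0 - 4*5)) = -29*(-7*(1 + (7/4 + 1)) + (0 - 20)) = -29*(-7*(1 + 11/4) - 20) = -29*(-7*15/4 - 20) = -29*(-105/4 - 20) = -29*(-185/4) = 5365/4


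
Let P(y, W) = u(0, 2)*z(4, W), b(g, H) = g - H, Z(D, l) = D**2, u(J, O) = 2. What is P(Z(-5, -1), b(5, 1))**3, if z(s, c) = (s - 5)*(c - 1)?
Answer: -216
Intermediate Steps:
z(s, c) = (-1 + c)*(-5 + s) (z(s, c) = (-5 + s)*(-1 + c) = (-1 + c)*(-5 + s))
P(y, W) = 2 - 2*W (P(y, W) = 2*(5 - 1*4 - 5*W + W*4) = 2*(5 - 4 - 5*W + 4*W) = 2*(1 - W) = 2 - 2*W)
P(Z(-5, -1), b(5, 1))**3 = (2 - 2*(5 - 1*1))**3 = (2 - 2*(5 - 1))**3 = (2 - 2*4)**3 = (2 - 8)**3 = (-6)**3 = -216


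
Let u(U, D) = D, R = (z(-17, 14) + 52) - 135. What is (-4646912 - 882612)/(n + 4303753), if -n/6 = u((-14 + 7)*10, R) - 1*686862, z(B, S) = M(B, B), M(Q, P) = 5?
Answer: -5529524/8425393 ≈ -0.65629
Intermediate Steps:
z(B, S) = 5
R = -78 (R = (5 + 52) - 135 = 57 - 135 = -78)
n = 4121640 (n = -6*(-78 - 1*686862) = -6*(-78 - 686862) = -6*(-686940) = 4121640)
(-4646912 - 882612)/(n + 4303753) = (-4646912 - 882612)/(4121640 + 4303753) = -5529524/8425393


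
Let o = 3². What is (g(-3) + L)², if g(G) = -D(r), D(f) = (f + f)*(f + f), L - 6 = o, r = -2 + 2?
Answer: 225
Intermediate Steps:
o = 9
r = 0
L = 15 (L = 6 + 9 = 15)
D(f) = 4*f² (D(f) = (2*f)*(2*f) = 4*f²)
g(G) = 0 (g(G) = -4*0² = -4*0 = -1*0 = 0)
(g(-3) + L)² = (0 + 15)² = 15² = 225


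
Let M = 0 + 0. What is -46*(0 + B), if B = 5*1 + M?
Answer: -230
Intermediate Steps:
M = 0
B = 5 (B = 5*1 + 0 = 5 + 0 = 5)
-46*(0 + B) = -46*(0 + 5) = -46*5 = -230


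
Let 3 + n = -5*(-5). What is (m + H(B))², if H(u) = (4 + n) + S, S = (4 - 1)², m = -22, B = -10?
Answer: 169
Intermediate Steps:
n = 22 (n = -3 - 5*(-5) = -3 + 25 = 22)
S = 9 (S = 3² = 9)
H(u) = 35 (H(u) = (4 + 22) + 9 = 26 + 9 = 35)
(m + H(B))² = (-22 + 35)² = 13² = 169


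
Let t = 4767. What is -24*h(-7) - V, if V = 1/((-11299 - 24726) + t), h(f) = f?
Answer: 5251345/31258 ≈ 168.00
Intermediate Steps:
V = -1/31258 (V = 1/((-11299 - 24726) + 4767) = 1/(-36025 + 4767) = 1/(-31258) = -1/31258 ≈ -3.1992e-5)
-24*h(-7) - V = -24*(-7) - 1*(-1/31258) = 168 + 1/31258 = 5251345/31258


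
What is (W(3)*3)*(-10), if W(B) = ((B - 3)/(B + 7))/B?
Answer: 0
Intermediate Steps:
W(B) = (-3 + B)/(B*(7 + B)) (W(B) = ((-3 + B)/(7 + B))/B = (-3 + B)/(B*(7 + B)))
(W(3)*3)*(-10) = (((-3 + 3)/(3*(7 + 3)))*3)*(-10) = (((⅓)*0/10)*3)*(-10) = (((⅓)*(⅒)*0)*3)*(-10) = (0*3)*(-10) = 0*(-10) = 0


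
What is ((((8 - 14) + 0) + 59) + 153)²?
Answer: 42436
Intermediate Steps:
((((8 - 14) + 0) + 59) + 153)² = (((-6 + 0) + 59) + 153)² = ((-6 + 59) + 153)² = (53 + 153)² = 206² = 42436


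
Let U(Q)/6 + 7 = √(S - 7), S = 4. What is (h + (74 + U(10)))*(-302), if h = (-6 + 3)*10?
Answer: -604 - 1812*I*√3 ≈ -604.0 - 3138.5*I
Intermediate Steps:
U(Q) = -42 + 6*I*√3 (U(Q) = -42 + 6*√(4 - 7) = -42 + 6*√(-3) = -42 + 6*(I*√3) = -42 + 6*I*√3)
h = -30 (h = -3*10 = -30)
(h + (74 + U(10)))*(-302) = (-30 + (74 + (-42 + 6*I*√3)))*(-302) = (-30 + (32 + 6*I*√3))*(-302) = (2 + 6*I*√3)*(-302) = -604 - 1812*I*√3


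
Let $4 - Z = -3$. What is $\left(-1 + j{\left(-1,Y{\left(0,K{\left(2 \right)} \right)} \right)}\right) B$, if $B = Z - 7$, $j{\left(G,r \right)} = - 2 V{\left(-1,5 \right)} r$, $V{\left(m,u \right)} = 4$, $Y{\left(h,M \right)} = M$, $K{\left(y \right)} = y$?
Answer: $0$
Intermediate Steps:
$Z = 7$ ($Z = 4 - -3 = 4 + 3 = 7$)
$j{\left(G,r \right)} = - 8 r$ ($j{\left(G,r \right)} = - 2 \cdot 4 r = - 8 r$)
$B = 0$ ($B = 7 - 7 = 0$)
$\left(-1 + j{\left(-1,Y{\left(0,K{\left(2 \right)} \right)} \right)}\right) B = \left(-1 - 16\right) 0 = \left(-17\right) 0 = 0$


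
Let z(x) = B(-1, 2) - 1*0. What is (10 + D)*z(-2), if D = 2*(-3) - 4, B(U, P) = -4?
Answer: 0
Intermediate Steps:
z(x) = -4 (z(x) = -4 - 1*0 = -4 + 0 = -4)
D = -10 (D = -6 - 4 = -10)
(10 + D)*z(-2) = (10 - 10)*(-4) = 0*(-4) = 0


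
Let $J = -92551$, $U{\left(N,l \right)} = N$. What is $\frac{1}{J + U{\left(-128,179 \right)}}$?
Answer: $- \frac{1}{92679} \approx -1.079 \cdot 10^{-5}$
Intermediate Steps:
$\frac{1}{J + U{\left(-128,179 \right)}} = \frac{1}{-92551 - 128} = \frac{1}{-92679} = - \frac{1}{92679}$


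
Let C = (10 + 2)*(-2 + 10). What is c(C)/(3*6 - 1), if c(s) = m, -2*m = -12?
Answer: 6/17 ≈ 0.35294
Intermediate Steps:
m = 6 (m = -1/2*(-12) = 6)
C = 96 (C = 12*8 = 96)
c(s) = 6
c(C)/(3*6 - 1) = 6/(3*6 - 1) = 6/(18 - 1) = 6/17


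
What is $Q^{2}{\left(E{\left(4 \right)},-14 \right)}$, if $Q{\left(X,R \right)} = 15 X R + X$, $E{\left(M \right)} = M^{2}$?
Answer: $11182336$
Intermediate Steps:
$Q{\left(X,R \right)} = X + 15 R X$ ($Q{\left(X,R \right)} = 15 R X + X = X + 15 R X$)
$Q^{2}{\left(E{\left(4 \right)},-14 \right)} = \left(4^{2} \left(1 + 15 \left(-14\right)\right)\right)^{2} = \left(16 \left(1 - 210\right)\right)^{2} = \left(16 \left(-209\right)\right)^{2} = \left(-3344\right)^{2} = 11182336$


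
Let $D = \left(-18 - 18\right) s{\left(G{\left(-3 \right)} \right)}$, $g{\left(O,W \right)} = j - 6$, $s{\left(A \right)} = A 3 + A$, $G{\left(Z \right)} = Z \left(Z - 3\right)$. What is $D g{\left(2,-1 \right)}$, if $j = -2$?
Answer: $20736$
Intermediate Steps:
$G{\left(Z \right)} = Z \left(-3 + Z\right)$
$s{\left(A \right)} = 4 A$ ($s{\left(A \right)} = 3 A + A = 4 A$)
$g{\left(O,W \right)} = -8$ ($g{\left(O,W \right)} = -2 - 6 = -8$)
$D = -2592$ ($D = \left(-18 - 18\right) 4 \left(- 3 \left(-3 - 3\right)\right) = - 36 \cdot 4 \left(\left(-3\right) \left(-6\right)\right) = - 36 \cdot 4 \cdot 18 = \left(-36\right) 72 = -2592$)
$D g{\left(2,-1 \right)} = \left(-2592\right) \left(-8\right) = 20736$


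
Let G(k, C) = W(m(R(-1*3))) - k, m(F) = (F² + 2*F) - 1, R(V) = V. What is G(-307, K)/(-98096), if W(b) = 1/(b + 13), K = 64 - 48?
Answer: -2303/735720 ≈ -0.0031303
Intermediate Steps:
K = 16
m(F) = -1 + F² + 2*F
W(b) = 1/(13 + b)
G(k, C) = 1/15 - k (G(k, C) = 1/(13 + (-1 + (-1*3)² + 2*(-1*3))) - k = 1/(13 + (-1 + (-3)² + 2*(-3))) - k = 1/(13 + (-1 + 9 - 6)) - k = 1/(13 + 2) - k = 1/15 - k)
G(-307, K)/(-98096) = (1/15 - 1*(-307))/(-98096) = (1/15 + 307)*(-1/98096) = (4606/15)*(-1/98096) = -2303/735720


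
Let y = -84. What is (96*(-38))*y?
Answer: 306432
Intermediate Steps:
(96*(-38))*y = (96*(-38))*(-84) = -3648*(-84) = 306432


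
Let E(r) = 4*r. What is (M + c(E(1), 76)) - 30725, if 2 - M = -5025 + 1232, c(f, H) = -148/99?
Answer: -2666218/99 ≈ -26932.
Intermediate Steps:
c(f, H) = -148/99 (c(f, H) = -148*1/99 = -148/99)
M = 3795 (M = 2 - (-5025 + 1232) = 2 - 1*(-3793) = 2 + 3793 = 3795)
(M + c(E(1), 76)) - 30725 = (3795 - 148/99) - 30725 = 375557/99 - 30725 = -2666218/99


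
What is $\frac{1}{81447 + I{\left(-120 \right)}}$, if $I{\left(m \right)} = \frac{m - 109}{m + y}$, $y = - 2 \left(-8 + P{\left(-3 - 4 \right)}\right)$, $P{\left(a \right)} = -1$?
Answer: $\frac{102}{8307823} \approx 1.2278 \cdot 10^{-5}$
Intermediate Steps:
$y = 18$ ($y = - 2 \left(-8 - 1\right) = \left(-2\right) \left(-9\right) = 18$)
$I{\left(m \right)} = \frac{-109 + m}{18 + m}$ ($I{\left(m \right)} = \frac{m - 109}{m + 18} = \frac{-109 + m}{18 + m}$)
$\frac{1}{81447 + I{\left(-120 \right)}} = \frac{1}{81447 + \frac{-109 - 120}{18 - 120}} = \frac{1}{81447 + \frac{1}{-102} \left(-229\right)} = \frac{1}{81447 - - \frac{229}{102}} = \frac{1}{81447 + \frac{229}{102}} = \frac{1}{\frac{8307823}{102}} = \frac{102}{8307823}$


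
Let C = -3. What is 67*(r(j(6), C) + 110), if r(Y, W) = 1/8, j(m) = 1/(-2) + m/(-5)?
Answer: 59027/8 ≈ 7378.4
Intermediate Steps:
j(m) = -½ - m/5 (j(m) = 1*(-½) + m*(-⅕) = -½ - m/5)
r(Y, W) = ⅛
67*(r(j(6), C) + 110) = 67*(⅛ + 110) = 67*(881/8) = 59027/8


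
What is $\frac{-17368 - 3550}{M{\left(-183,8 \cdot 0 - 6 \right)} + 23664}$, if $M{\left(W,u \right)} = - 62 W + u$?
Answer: $- \frac{10459}{17502} \approx -0.59759$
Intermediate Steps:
$M{\left(W,u \right)} = u - 62 W$
$\frac{-17368 - 3550}{M{\left(-183,8 \cdot 0 - 6 \right)} + 23664} = \frac{-17368 - 3550}{\left(\left(8 \cdot 0 - 6\right) - -11346\right) + 23664} = - \frac{20918}{\left(\left(0 - 6\right) + 11346\right) + 23664} = - \frac{20918}{\left(-6 + 11346\right) + 23664} = - \frac{20918}{11340 + 23664} = - \frac{20918}{35004} = \left(-20918\right) \frac{1}{35004} = - \frac{10459}{17502}$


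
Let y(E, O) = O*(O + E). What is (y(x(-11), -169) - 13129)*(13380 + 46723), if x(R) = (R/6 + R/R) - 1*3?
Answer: 5798677337/6 ≈ 9.6645e+8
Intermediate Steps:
x(R) = -2 + R/6 (x(R) = (R*(⅙) + 1) - 3 = (R/6 + 1) - 3 = (1 + R/6) - 3 = -2 + R/6)
y(E, O) = O*(E + O)
(y(x(-11), -169) - 13129)*(13380 + 46723) = (-169*((-2 + (⅙)*(-11)) - 169) - 13129)*(13380 + 46723) = (-169*((-2 - 11/6) - 169) - 13129)*60103 = (-169*(-23/6 - 169) - 13129)*60103 = (-169*(-1037/6) - 13129)*60103 = (175253/6 - 13129)*60103 = (96479/6)*60103 = 5798677337/6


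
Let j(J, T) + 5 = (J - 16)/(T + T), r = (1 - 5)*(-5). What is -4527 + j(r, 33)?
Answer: -149554/33 ≈ -4531.9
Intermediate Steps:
r = 20 (r = -4*(-5) = 20)
j(J, T) = -5 + (-16 + J)/(2*T) (j(J, T) = -5 + (J - 16)/(T + T) = -5 + (-16 + J)/((2*T)) = -5 + (-16 + J)*(1/(2*T)) = -5 + (-16 + J)/(2*T))
-4527 + j(r, 33) = -4527 + (½)*(-16 + 20 - 10*33)/33 = -4527 + (½)*(1/33)*(-16 + 20 - 330) = -4527 + (½)*(1/33)*(-326) = -4527 - 163/33 = -149554/33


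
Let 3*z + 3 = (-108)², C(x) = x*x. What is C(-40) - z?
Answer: -2287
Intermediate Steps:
C(x) = x²
z = 3887 (z = -1 + (⅓)*(-108)² = -1 + (⅓)*11664 = -1 + 3888 = 3887)
C(-40) - z = (-40)² - 1*3887 = 1600 - 3887 = -2287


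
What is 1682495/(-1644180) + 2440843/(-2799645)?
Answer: -11403364651/6017150740 ≈ -1.8951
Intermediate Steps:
1682495/(-1644180) + 2440843/(-2799645) = 1682495*(-1/1644180) + 2440843*(-1/2799645) = -336499/328836 - 143579/164685 = -11403364651/6017150740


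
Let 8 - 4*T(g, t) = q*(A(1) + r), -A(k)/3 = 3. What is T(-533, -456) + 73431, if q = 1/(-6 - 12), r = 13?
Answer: 1321795/18 ≈ 73433.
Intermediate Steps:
A(k) = -9 (A(k) = -3*3 = -9)
q = -1/18 (q = 1/(-18) = -1/18 ≈ -0.055556)
T(g, t) = 37/18 (T(g, t) = 2 - (-1)*(-9 + 13)/72 = 2 - (-1)*4/72 = 2 - 1/4*(-2/9) = 2 + 1/18 = 37/18)
T(-533, -456) + 73431 = 37/18 + 73431 = 1321795/18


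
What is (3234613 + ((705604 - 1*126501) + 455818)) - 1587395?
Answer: 2682139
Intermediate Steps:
(3234613 + ((705604 - 1*126501) + 455818)) - 1587395 = (3234613 + ((705604 - 126501) + 455818)) - 1587395 = (3234613 + (579103 + 455818)) - 1587395 = (3234613 + 1034921) - 1587395 = 4269534 - 1587395 = 2682139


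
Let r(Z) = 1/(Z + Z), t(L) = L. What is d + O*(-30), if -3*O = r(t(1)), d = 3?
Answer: 8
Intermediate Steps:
r(Z) = 1/(2*Z)
O = -⅙ (O = -1/(6*1) = -1/6 = -⅓*½ = -⅙ ≈ -0.16667)
d + O*(-30) = 3 - ⅙*(-30) = 3 + 5 = 8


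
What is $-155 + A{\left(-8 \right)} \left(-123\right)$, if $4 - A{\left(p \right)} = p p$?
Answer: $7225$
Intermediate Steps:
$A{\left(p \right)} = 4 - p^{2}$ ($A{\left(p \right)} = 4 - p p = 4 - p^{2}$)
$-155 + A{\left(-8 \right)} \left(-123\right) = -155 + \left(4 - \left(-8\right)^{2}\right) \left(-123\right) = -155 + \left(4 - 64\right) \left(-123\right) = -155 - -7380 = -155 + 7380 = 7225$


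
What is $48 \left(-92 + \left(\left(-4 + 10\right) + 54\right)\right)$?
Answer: $-1536$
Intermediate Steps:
$48 \left(-92 + \left(\left(-4 + 10\right) + 54\right)\right) = 48 \left(-92 + \left(6 + 54\right)\right) = 48 \left(-92 + 60\right) = 48 \left(-32\right) = -1536$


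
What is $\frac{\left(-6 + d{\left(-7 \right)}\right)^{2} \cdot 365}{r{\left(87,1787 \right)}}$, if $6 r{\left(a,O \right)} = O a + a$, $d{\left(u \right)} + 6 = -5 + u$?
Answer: $\frac{35040}{4321} \approx 8.1092$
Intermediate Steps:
$d{\left(u \right)} = -11 + u$ ($d{\left(u \right)} = -6 + \left(-5 + u\right) = -11 + u$)
$r{\left(a,O \right)} = \frac{a}{6} + \frac{O a}{6}$ ($r{\left(a,O \right)} = \frac{O a + a}{6} = \frac{a + O a}{6} = \frac{a}{6} + \frac{O a}{6}$)
$\frac{\left(-6 + d{\left(-7 \right)}\right)^{2} \cdot 365}{r{\left(87,1787 \right)}} = \frac{\left(-6 - 18\right)^{2} \cdot 365}{\frac{1}{6} \cdot 87 \left(1 + 1787\right)} = \frac{\left(-6 - 18\right)^{2} \cdot 365}{\frac{1}{6} \cdot 87 \cdot 1788} = \frac{\left(-24\right)^{2} \cdot 365}{25926} = 576 \cdot 365 \cdot \frac{1}{25926} = 210240 \cdot \frac{1}{25926} = \frac{35040}{4321}$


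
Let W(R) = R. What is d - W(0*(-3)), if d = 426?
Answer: 426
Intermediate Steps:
d - W(0*(-3)) = 426 - 0*(-3) = 426 - 1*0 = 426 + 0 = 426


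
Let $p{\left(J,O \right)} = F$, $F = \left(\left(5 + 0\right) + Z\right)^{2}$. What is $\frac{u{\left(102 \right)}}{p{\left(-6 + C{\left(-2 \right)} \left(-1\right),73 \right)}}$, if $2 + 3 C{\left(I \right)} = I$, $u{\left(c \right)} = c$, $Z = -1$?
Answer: $\frac{51}{8} \approx 6.375$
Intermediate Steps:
$F = 16$ ($F = \left(\left(5 + 0\right) - 1\right)^{2} = \left(5 - 1\right)^{2} = 4^{2} = 16$)
$C{\left(I \right)} = - \frac{2}{3} + \frac{I}{3}$
$p{\left(J,O \right)} = 16$
$\frac{u{\left(102 \right)}}{p{\left(-6 + C{\left(-2 \right)} \left(-1\right),73 \right)}} = \frac{102}{16} = 102 \cdot \frac{1}{16} = \frac{51}{8}$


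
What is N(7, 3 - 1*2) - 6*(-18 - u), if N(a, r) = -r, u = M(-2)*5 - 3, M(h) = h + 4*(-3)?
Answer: -331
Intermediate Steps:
M(h) = -12 + h (M(h) = h - 12 = -12 + h)
u = -73 (u = (-12 - 2)*5 - 3 = -14*5 - 3 = -70 - 3 = -73)
N(7, 3 - 1*2) - 6*(-18 - u) = -(3 - 1*2) - 6*(-18 - 1*(-73)) = -(3 - 2) - 6*(-18 + 73) = -1*1 - 6*55 = -1 - 330 = -331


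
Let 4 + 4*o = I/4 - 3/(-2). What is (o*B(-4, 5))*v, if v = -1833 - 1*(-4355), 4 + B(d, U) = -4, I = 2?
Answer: 10088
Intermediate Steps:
B(d, U) = -8 (B(d, U) = -4 - 4 = -8)
o = -½ (o = -1 + (2/4 - 3/(-2))/4 = -1 + (2*(¼) - 3*(-½))/4 = -1 + (½ + 3/2)/4 = -1 + (¼)*2 = -1 + ½ = -½ ≈ -0.50000)
v = 2522 (v = -1833 + 4355 = 2522)
(o*B(-4, 5))*v = -½*(-8)*2522 = 4*2522 = 10088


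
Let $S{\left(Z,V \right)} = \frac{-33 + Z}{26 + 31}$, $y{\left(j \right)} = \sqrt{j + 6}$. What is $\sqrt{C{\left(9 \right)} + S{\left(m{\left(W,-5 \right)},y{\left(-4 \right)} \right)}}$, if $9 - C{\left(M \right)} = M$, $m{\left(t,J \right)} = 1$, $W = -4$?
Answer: $\frac{4 i \sqrt{114}}{57} \approx 0.74927 i$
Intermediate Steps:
$C{\left(M \right)} = 9 - M$
$y{\left(j \right)} = \sqrt{6 + j}$
$S{\left(Z,V \right)} = - \frac{11}{19} + \frac{Z}{57}$ ($S{\left(Z,V \right)} = \frac{-33 + Z}{57} = \left(-33 + Z\right) \frac{1}{57} = - \frac{11}{19} + \frac{Z}{57}$)
$\sqrt{C{\left(9 \right)} + S{\left(m{\left(W,-5 \right)},y{\left(-4 \right)} \right)}} = \sqrt{\left(9 - 9\right) + \left(- \frac{11}{19} + \frac{1}{57} \cdot 1\right)} = \sqrt{\left(9 - 9\right) + \left(- \frac{11}{19} + \frac{1}{57}\right)} = \sqrt{0 - \frac{32}{57}} = \sqrt{- \frac{32}{57}} = \frac{4 i \sqrt{114}}{57}$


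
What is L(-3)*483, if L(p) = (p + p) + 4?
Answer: -966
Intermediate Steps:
L(p) = 4 + 2*p (L(p) = 2*p + 4 = 4 + 2*p)
L(-3)*483 = (4 + 2*(-3))*483 = (4 - 6)*483 = -2*483 = -966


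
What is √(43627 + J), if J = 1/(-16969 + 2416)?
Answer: √20951823090/693 ≈ 208.87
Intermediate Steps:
J = -1/14553 (J = 1/(-14553) = -1/14553 ≈ -6.8714e-5)
√(43627 + J) = √(43627 - 1/14553) = √(634903730/14553) = √20951823090/693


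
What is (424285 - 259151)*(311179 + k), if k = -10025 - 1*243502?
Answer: 9520305368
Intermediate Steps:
k = -253527 (k = -10025 - 243502 = -253527)
(424285 - 259151)*(311179 + k) = (424285 - 259151)*(311179 - 253527) = 165134*57652 = 9520305368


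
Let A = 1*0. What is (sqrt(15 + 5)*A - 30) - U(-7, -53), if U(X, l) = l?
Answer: 23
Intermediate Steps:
A = 0
(sqrt(15 + 5)*A - 30) - U(-7, -53) = (sqrt(15 + 5)*0 - 30) - 1*(-53) = (sqrt(20)*0 - 30) + 53 = ((2*sqrt(5))*0 - 30) + 53 = (0 - 30) + 53 = -30 + 53 = 23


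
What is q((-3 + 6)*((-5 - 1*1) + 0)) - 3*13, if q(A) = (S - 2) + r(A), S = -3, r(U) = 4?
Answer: -40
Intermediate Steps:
q(A) = -1 (q(A) = (-3 - 2) + 4 = -5 + 4 = -1)
q((-3 + 6)*((-5 - 1*1) + 0)) - 3*13 = -1 - 3*13 = -1 - 39 = -40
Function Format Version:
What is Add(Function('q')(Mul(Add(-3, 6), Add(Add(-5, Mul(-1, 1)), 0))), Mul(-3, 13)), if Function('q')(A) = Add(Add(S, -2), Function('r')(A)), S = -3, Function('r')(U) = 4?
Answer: -40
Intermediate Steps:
Function('q')(A) = -1 (Function('q')(A) = Add(Add(-3, -2), 4) = Add(-5, 4) = -1)
Add(Function('q')(Mul(Add(-3, 6), Add(Add(-5, Mul(-1, 1)), 0))), Mul(-3, 13)) = Add(-1, Mul(-3, 13)) = Add(-1, -39) = -40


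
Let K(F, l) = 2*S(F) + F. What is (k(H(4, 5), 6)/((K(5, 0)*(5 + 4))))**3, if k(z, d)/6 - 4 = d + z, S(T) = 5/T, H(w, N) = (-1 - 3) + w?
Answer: 8000/9261 ≈ 0.86384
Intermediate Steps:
H(w, N) = -4 + w
K(F, l) = F + 10/F (K(F, l) = 2*(5/F) + F = 10/F + F = F + 10/F)
k(z, d) = 24 + 6*d + 6*z (k(z, d) = 24 + 6*(d + z) = 24 + (6*d + 6*z) = 24 + 6*d + 6*z)
(k(H(4, 5), 6)/((K(5, 0)*(5 + 4))))**3 = ((24 + 6*6 + 6*(-4 + 4))/(((5 + 10/5)*(5 + 4))))**3 = ((24 + 36 + 6*0)/(((5 + 10*(1/5))*9)))**3 = ((24 + 36 + 0)/(((5 + 2)*9)))**3 = (60/((7*9)))**3 = (60/63)**3 = (60*(1/63))**3 = (20/21)**3 = 8000/9261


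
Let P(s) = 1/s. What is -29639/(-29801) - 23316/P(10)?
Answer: -6948371521/29801 ≈ -2.3316e+5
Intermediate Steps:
-29639/(-29801) - 23316/P(10) = -29639/(-29801) - 23316/(1/10) = -29639*(-1/29801) - 23316/⅒ = 29639/29801 - 23316*10 = 29639/29801 - 233160 = -6948371521/29801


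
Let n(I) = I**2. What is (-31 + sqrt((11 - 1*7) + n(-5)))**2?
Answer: (31 - sqrt(29))**2 ≈ 656.12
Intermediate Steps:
(-31 + sqrt((11 - 1*7) + n(-5)))**2 = (-31 + sqrt((11 - 1*7) + (-5)**2))**2 = (-31 + sqrt((11 - 7) + 25))**2 = (-31 + sqrt(4 + 25))**2 = (-31 + sqrt(29))**2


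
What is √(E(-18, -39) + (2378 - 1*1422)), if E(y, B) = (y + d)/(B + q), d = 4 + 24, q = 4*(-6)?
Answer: √421526/21 ≈ 30.917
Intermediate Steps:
q = -24
d = 28
E(y, B) = (28 + y)/(-24 + B) (E(y, B) = (y + 28)/(B - 24) = (28 + y)/(-24 + B))
√(E(-18, -39) + (2378 - 1*1422)) = √((28 - 18)/(-24 - 39) + (2378 - 1*1422)) = √(10/(-63) + (2378 - 1422)) = √(-1/63*10 + 956) = √(-10/63 + 956) = √(60218/63) = √421526/21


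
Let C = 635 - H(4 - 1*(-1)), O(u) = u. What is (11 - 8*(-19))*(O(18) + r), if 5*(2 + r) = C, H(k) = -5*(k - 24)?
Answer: 20212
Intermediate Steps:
H(k) = 120 - 5*k (H(k) = -5*(-24 + k) = 120 - 5*k)
C = 540 (C = 635 - (120 - 5*(4 - 1*(-1))) = 635 - (120 - 5*(4 + 1)) = 635 - (120 - 5*5) = 635 - (120 - 25) = 635 - 1*95 = 635 - 95 = 540)
r = 106 (r = -2 + (1/5)*540 = -2 + 108 = 106)
(11 - 8*(-19))*(O(18) + r) = (11 - 8*(-19))*(18 + 106) = (11 + 152)*124 = 163*124 = 20212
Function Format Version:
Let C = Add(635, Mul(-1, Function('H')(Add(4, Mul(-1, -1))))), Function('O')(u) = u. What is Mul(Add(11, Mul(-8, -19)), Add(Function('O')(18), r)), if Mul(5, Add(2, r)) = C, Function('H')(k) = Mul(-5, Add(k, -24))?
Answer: 20212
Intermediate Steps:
Function('H')(k) = Add(120, Mul(-5, k)) (Function('H')(k) = Mul(-5, Add(-24, k)) = Add(120, Mul(-5, k)))
C = 540 (C = Add(635, Mul(-1, Add(120, Mul(-5, Add(4, Mul(-1, -1)))))) = Add(635, Mul(-1, Add(120, Mul(-5, Add(4, 1))))) = Add(635, Mul(-1, Add(120, Mul(-5, 5)))) = Add(635, Mul(-1, Add(120, -25))) = Add(635, Mul(-1, 95)) = Add(635, -95) = 540)
r = 106 (r = Add(-2, Mul(Rational(1, 5), 540)) = Add(-2, 108) = 106)
Mul(Add(11, Mul(-8, -19)), Add(Function('O')(18), r)) = Mul(Add(11, Mul(-8, -19)), Add(18, 106)) = Mul(Add(11, 152), 124) = Mul(163, 124) = 20212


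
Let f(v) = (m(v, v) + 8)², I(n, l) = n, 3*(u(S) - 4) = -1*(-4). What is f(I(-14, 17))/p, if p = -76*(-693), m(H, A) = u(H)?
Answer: 400/118503 ≈ 0.0033754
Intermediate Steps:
u(S) = 16/3 (u(S) = 4 + (-1*(-4))/3 = 4 + (⅓)*4 = 4 + 4/3 = 16/3)
m(H, A) = 16/3
f(v) = 1600/9 (f(v) = (16/3 + 8)² = (40/3)² = 1600/9)
p = 52668
f(I(-14, 17))/p = (1600/9)/52668 = (1600/9)*(1/52668) = 400/118503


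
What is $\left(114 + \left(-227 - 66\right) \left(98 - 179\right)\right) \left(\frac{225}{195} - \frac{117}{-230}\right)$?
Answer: $\frac{118543437}{2990} \approx 39647.0$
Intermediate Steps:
$\left(114 + \left(-227 - 66\right) \left(98 - 179\right)\right) \left(\frac{225}{195} - \frac{117}{-230}\right) = \left(114 - -23733\right) \left(225 \cdot \frac{1}{195} - - \frac{117}{230}\right) = \left(114 + 23733\right) \left(\frac{15}{13} + \frac{117}{230}\right) = 23847 \cdot \frac{4971}{2990} = \frac{118543437}{2990}$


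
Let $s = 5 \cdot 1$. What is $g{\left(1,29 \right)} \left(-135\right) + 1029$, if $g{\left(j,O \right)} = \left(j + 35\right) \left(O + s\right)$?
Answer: $-164211$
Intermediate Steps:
$s = 5$
$g{\left(j,O \right)} = \left(5 + O\right) \left(35 + j\right)$ ($g{\left(j,O \right)} = \left(j + 35\right) \left(O + 5\right) = \left(35 + j\right) \left(5 + O\right) = \left(5 + O\right) \left(35 + j\right)$)
$g{\left(1,29 \right)} \left(-135\right) + 1029 = \left(175 + 5 \cdot 1 + 35 \cdot 29 + 29 \cdot 1\right) \left(-135\right) + 1029 = \left(175 + 5 + 1015 + 29\right) \left(-135\right) + 1029 = 1224 \left(-135\right) + 1029 = -165240 + 1029 = -164211$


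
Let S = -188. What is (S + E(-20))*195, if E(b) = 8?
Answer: -35100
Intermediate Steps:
(S + E(-20))*195 = (-188 + 8)*195 = -180*195 = -35100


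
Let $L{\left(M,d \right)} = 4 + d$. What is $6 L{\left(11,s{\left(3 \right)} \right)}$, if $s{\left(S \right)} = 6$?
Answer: $60$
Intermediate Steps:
$6 L{\left(11,s{\left(3 \right)} \right)} = 6 \left(4 + 6\right) = 6 \cdot 10 = 60$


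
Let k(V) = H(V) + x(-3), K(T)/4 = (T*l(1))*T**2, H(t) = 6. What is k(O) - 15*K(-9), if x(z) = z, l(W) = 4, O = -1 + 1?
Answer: 174963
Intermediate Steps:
O = 0
K(T) = 16*T**3 (K(T) = 4*((T*4)*T**2) = 4*((4*T)*T**2) = 4*(4*T**3) = 16*T**3)
k(V) = 3 (k(V) = 6 - 3 = 3)
k(O) - 15*K(-9) = 3 - 240*(-9)**3 = 3 - 240*(-729) = 3 - 15*(-11664) = 3 + 174960 = 174963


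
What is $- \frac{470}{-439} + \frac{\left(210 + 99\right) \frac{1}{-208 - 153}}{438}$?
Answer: $\frac{24726603}{23137934} \approx 1.0687$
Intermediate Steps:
$- \frac{470}{-439} + \frac{\left(210 + 99\right) \frac{1}{-208 - 153}}{438} = \left(-470\right) \left(- \frac{1}{439}\right) + \frac{309}{-361} \cdot \frac{1}{438} = \frac{470}{439} + 309 \left(- \frac{1}{361}\right) \frac{1}{438} = \frac{470}{439} - \frac{103}{52706} = \frac{24726603}{23137934}$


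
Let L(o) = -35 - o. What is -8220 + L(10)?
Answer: -8265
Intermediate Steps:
-8220 + L(10) = -8220 + (-35 - 1*10) = -8220 + (-35 - 10) = -8220 - 45 = -8265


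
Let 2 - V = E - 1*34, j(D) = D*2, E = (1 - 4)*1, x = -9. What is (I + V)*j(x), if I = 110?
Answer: -2682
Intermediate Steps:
E = -3 (E = -3*1 = -3)
j(D) = 2*D
V = 39 (V = 2 - (-3 - 1*34) = 2 - (-3 - 34) = 2 - 1*(-37) = 2 + 37 = 39)
(I + V)*j(x) = (110 + 39)*(2*(-9)) = 149*(-18) = -2682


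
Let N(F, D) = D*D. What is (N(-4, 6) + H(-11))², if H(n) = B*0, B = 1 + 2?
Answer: 1296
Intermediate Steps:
B = 3
N(F, D) = D²
H(n) = 0 (H(n) = 3*0 = 0)
(N(-4, 6) + H(-11))² = (6² + 0)² = (36 + 0)² = 36² = 1296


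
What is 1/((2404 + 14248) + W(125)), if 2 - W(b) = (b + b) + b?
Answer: 1/16279 ≈ 6.1429e-5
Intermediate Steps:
W(b) = 2 - 3*b (W(b) = 2 - ((b + b) + b) = 2 - (2*b + b) = 2 - 3*b)
1/((2404 + 14248) + W(125)) = 1/((2404 + 14248) + (2 - 3*125)) = 1/(16652 + (2 - 375)) = 1/(16652 - 373) = 1/16279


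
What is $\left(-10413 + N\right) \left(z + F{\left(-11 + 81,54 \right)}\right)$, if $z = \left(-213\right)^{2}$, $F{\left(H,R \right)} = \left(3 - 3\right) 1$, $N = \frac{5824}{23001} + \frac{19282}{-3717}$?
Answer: $- \frac{1496636513381465}{3166471} \approx -4.7265 \cdot 10^{8}$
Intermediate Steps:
$N = - \frac{140619158}{28498239}$ ($N = 5824 \cdot \frac{1}{23001} + 19282 \left(- \frac{1}{3717}\right) = \frac{5824}{23001} - \frac{19282}{3717} = - \frac{140619158}{28498239} \approx -4.9343$)
$F{\left(H,R \right)} = 0$ ($F{\left(H,R \right)} = 0 \cdot 1 = 0$)
$z = 45369$
$\left(-10413 + N\right) \left(z + F{\left(-11 + 81,54 \right)}\right) = \left(-10413 - \frac{140619158}{28498239}\right) \left(45369 + 0\right) = \left(- \frac{296892781865}{28498239}\right) 45369 = - \frac{1496636513381465}{3166471}$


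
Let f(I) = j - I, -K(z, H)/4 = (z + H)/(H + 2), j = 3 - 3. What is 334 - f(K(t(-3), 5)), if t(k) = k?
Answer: 2330/7 ≈ 332.86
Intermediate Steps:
j = 0
K(z, H) = -4*(H + z)/(2 + H) (K(z, H) = -4*(z + H)/(H + 2) = -4*(H + z)/(2 + H))
f(I) = -I (f(I) = 0 - I = -I)
334 - f(K(t(-3), 5)) = 334 - (-1)*4*(-1*5 - 1*(-3))/(2 + 5) = 334 - (-1)*4*(-5 + 3)/7 = 334 - (-1)*4*(⅐)*(-2) = 334 - (-1)*(-8)/7 = 334 - 1*8/7 = 334 - 8/7 = 2330/7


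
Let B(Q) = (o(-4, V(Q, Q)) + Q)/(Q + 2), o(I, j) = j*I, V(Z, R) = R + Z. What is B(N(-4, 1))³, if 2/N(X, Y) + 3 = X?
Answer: 343/216 ≈ 1.5880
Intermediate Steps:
N(X, Y) = 2/(-3 + X)
o(I, j) = I*j
B(Q) = -7*Q/(2 + Q) (B(Q) = (-4*(Q + Q) + Q)/(Q + 2) = (-8*Q + Q)/(2 + Q) = (-7*Q)/(2 + Q) = -7*Q/(2 + Q))
B(N(-4, 1))³ = (-7*2/(-3 - 4)/(2 + 2/(-3 - 4)))³ = (-7*2/(-7)/(2 + 2/(-7)))³ = (-7*2*(-⅐)/(2 + 2*(-⅐)))³ = (-7*(-2/7)/(2 - 2/7))³ = (-7*(-2/7)/12/7)³ = (-7*(-2/7)*7/12)³ = (7/6)³ = 343/216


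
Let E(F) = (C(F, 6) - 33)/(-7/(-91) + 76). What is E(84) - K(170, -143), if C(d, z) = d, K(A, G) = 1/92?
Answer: 2609/3956 ≈ 0.65950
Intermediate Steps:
K(A, G) = 1/92
E(F) = -429/989 + 13*F/989 (E(F) = (F - 33)/(-7/(-91) + 76) = (-33 + F)/(-7*(-1/91) + 76) = (-33 + F)/(1/13 + 76) = (-33 + F)/(989/13) = (-33 + F)*(13/989) = -429/989 + 13*F/989)
E(84) - K(170, -143) = (-429/989 + (13/989)*84) - 1*1/92 = (-429/989 + 1092/989) - 1/92 = 663/989 - 1/92 = 2609/3956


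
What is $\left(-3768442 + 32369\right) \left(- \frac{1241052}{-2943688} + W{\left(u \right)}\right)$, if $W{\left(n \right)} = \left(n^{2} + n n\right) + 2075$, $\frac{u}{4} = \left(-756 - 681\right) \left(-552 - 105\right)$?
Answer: $- \frac{7129329843628930676662991}{66902} \approx -1.0656 \cdot 10^{20}$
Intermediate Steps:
$u = 3776436$ ($u = 4 \left(-756 - 681\right) \left(-552 - 105\right) = 4 \left(\left(-1437\right) \left(-657\right)\right) = 4 \cdot 944109 = 3776436$)
$W{\left(n \right)} = 2075 + 2 n^{2}$ ($W{\left(n \right)} = \left(n^{2} + n^{2}\right) + 2075 = 2 n^{2} + 2075 = 2075 + 2 n^{2}$)
$\left(-3768442 + 32369\right) \left(- \frac{1241052}{-2943688} + W{\left(u \right)}\right) = \left(-3768442 + 32369\right) \left(- \frac{1241052}{-2943688} + \left(2075 + 2 \cdot 3776436^{2}\right)\right) = - 3736073 \left(\left(-1241052\right) \left(- \frac{1}{2943688}\right) + \left(2075 + 2 \cdot 14261468862096\right)\right) = - 3736073 \left(\frac{310263}{735922} + \left(2075 + 28522937724192\right)\right) = - 3736073 \left(\frac{310263}{735922} + 28522937726267\right) = \left(-3736073\right) \frac{20990657377390173437}{735922} = - \frac{7129329843628930676662991}{66902}$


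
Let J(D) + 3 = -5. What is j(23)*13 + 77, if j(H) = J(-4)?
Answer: -27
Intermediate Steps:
J(D) = -8 (J(D) = -3 - 5 = -8)
j(H) = -8
j(23)*13 + 77 = -8*13 + 77 = -104 + 77 = -27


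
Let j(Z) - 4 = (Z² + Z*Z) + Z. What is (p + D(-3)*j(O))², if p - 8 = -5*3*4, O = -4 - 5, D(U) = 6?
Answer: 792100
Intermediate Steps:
O = -9
j(Z) = 4 + Z + 2*Z² (j(Z) = 4 + ((Z² + Z*Z) + Z) = 4 + ((Z² + Z²) + Z) = 4 + (2*Z² + Z) = 4 + (Z + 2*Z²) = 4 + Z + 2*Z²)
p = -52 (p = 8 - 5*3*4 = 8 - 15*4 = 8 - 60 = -52)
(p + D(-3)*j(O))² = (-52 + 6*(4 - 9 + 2*(-9)²))² = (-52 + 6*(4 - 9 + 2*81))² = (-52 + 6*(4 - 9 + 162))² = (-52 + 6*157)² = (-52 + 942)² = 890² = 792100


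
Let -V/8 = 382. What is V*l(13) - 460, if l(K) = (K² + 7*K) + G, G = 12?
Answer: -831692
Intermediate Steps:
V = -3056 (V = -8*382 = -3056)
l(K) = 12 + K² + 7*K (l(K) = (K² + 7*K) + 12 = 12 + K² + 7*K)
V*l(13) - 460 = -3056*(12 + 13² + 7*13) - 460 = -3056*(12 + 169 + 91) - 460 = -3056*272 - 460 = -831232 - 460 = -831692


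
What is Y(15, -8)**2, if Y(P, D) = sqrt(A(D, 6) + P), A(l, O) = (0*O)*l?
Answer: 15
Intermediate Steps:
A(l, O) = 0 (A(l, O) = 0*l = 0)
Y(P, D) = sqrt(P) (Y(P, D) = sqrt(0 + P) = sqrt(P))
Y(15, -8)**2 = (sqrt(15))**2 = 15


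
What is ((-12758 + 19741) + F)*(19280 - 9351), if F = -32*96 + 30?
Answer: 39130189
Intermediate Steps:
F = -3042 (F = -3072 + 30 = -3042)
((-12758 + 19741) + F)*(19280 - 9351) = ((-12758 + 19741) - 3042)*(19280 - 9351) = (6983 - 3042)*9929 = 3941*9929 = 39130189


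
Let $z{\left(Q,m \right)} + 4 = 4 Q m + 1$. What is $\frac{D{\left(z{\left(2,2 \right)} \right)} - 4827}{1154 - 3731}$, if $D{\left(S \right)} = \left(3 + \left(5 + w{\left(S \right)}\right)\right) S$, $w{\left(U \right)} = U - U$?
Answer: $\frac{4723}{2577} \approx 1.8328$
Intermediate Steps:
$w{\left(U \right)} = 0$
$z{\left(Q,m \right)} = -3 + 4 Q m$ ($z{\left(Q,m \right)} = -4 + \left(4 Q m + 1\right) = -4 + \left(1 + 4 Q m\right) = -3 + 4 Q m$)
$D{\left(S \right)} = 8 S$ ($D{\left(S \right)} = \left(3 + \left(5 + 0\right)\right) S = \left(3 + 5\right) S = 8 S$)
$\frac{D{\left(z{\left(2,2 \right)} \right)} - 4827}{1154 - 3731} = \frac{8 \left(-3 + 4 \cdot 2 \cdot 2\right) - 4827}{1154 - 3731} = \frac{8 \left(-3 + 16\right) - 4827}{-2577} = \left(8 \cdot 13 - 4827\right) \left(- \frac{1}{2577}\right) = \left(104 - 4827\right) \left(- \frac{1}{2577}\right) = \left(-4723\right) \left(- \frac{1}{2577}\right) = \frac{4723}{2577}$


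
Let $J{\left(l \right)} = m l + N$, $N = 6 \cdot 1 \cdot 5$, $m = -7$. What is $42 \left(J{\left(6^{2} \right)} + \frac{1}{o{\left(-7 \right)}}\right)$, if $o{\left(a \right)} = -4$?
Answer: $- \frac{18669}{2} \approx -9334.5$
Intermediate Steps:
$N = 30$ ($N = 6 \cdot 5 = 30$)
$J{\left(l \right)} = 30 - 7 l$ ($J{\left(l \right)} = - 7 l + 30 = 30 - 7 l$)
$42 \left(J{\left(6^{2} \right)} + \frac{1}{o{\left(-7 \right)}}\right) = 42 \left(\left(30 - 7 \cdot 6^{2}\right) + \frac{1}{-4}\right) = 42 \left(\left(30 - 252\right) - \frac{1}{4}\right) = 42 \left(-222 - \frac{1}{4}\right) = 42 \left(- \frac{889}{4}\right) = - \frac{18669}{2}$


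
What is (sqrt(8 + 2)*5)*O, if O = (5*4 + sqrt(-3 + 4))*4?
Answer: 420*sqrt(10) ≈ 1328.2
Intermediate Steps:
O = 84 (O = (20 + sqrt(1))*4 = (20 + 1)*4 = 21*4 = 84)
(sqrt(8 + 2)*5)*O = (sqrt(8 + 2)*5)*84 = (sqrt(10)*5)*84 = (5*sqrt(10))*84 = 420*sqrt(10)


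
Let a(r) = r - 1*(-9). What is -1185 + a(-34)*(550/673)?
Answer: -811255/673 ≈ -1205.4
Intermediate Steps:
a(r) = 9 + r (a(r) = r + 9 = 9 + r)
-1185 + a(-34)*(550/673) = -1185 + (9 - 34)*(550/673) = -1185 - 13750/673 = -811255/673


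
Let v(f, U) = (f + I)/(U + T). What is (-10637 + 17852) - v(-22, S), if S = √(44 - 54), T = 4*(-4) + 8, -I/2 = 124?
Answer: 265875/37 - 135*I*√10/37 ≈ 7185.8 - 11.538*I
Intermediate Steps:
I = -248 (I = -2*124 = -248)
T = -8 (T = -16 + 8 = -8)
S = I*√10 (S = √(-10) = I*√10 ≈ 3.1623*I)
v(f, U) = (-248 + f)/(-8 + U) (v(f, U) = (f - 248)/(U - 8) = (-248 + f)/(-8 + U))
(-10637 + 17852) - v(-22, S) = (-10637 + 17852) - (-248 - 22)/(-8 + I*√10) = 7215 - (-270)/(-8 + I*√10) = 7215 + 270/(-8 + I*√10)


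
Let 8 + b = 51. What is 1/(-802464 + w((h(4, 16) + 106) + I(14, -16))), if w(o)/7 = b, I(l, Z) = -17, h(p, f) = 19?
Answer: -1/802163 ≈ -1.2466e-6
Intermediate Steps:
b = 43 (b = -8 + 51 = 43)
w(o) = 301 (w(o) = 7*43 = 301)
1/(-802464 + w((h(4, 16) + 106) + I(14, -16))) = 1/(-802464 + 301) = 1/(-802163) = -1/802163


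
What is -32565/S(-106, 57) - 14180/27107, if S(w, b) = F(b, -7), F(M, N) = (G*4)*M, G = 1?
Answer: -295324165/2060132 ≈ -143.35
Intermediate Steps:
F(M, N) = 4*M (F(M, N) = (1*4)*M = 4*M)
S(w, b) = 4*b
-32565/S(-106, 57) - 14180/27107 = -32565/(4*57) - 14180/27107 = -32565/228 - 14180*1/27107 = -32565*1/228 - 14180/27107 = -10855/76 - 14180/27107 = -295324165/2060132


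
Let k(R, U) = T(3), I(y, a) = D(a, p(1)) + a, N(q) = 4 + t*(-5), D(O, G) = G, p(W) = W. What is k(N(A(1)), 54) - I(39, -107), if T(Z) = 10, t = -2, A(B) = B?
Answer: 116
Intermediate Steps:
N(q) = 14 (N(q) = 4 - 2*(-5) = 4 + 10 = 14)
I(y, a) = 1 + a
k(R, U) = 10
k(N(A(1)), 54) - I(39, -107) = 10 - (1 - 107) = 10 - 1*(-106) = 10 + 106 = 116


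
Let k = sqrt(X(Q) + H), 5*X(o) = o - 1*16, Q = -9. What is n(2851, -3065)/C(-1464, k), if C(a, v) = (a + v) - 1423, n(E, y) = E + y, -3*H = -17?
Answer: 1853454/25004305 + 214*sqrt(6)/25004305 ≈ 0.074146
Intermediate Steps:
H = 17/3 (H = -1/3*(-17) = 17/3 ≈ 5.6667)
X(o) = -16/5 + o/5 (X(o) = (o - 1*16)/5 = (o - 16)/5 = (-16 + o)/5 = -16/5 + o/5)
k = sqrt(6)/3 (k = sqrt((-16/5 + (1/5)*(-9)) + 17/3) = sqrt((-16/5 - 9/5) + 17/3) = sqrt(-5 + 17/3) = sqrt(2/3) = sqrt(6)/3 ≈ 0.81650)
C(a, v) = -1423 + a + v
n(2851, -3065)/C(-1464, k) = (2851 - 3065)/(-1423 - 1464 + sqrt(6)/3) = -214/(-2887 + sqrt(6)/3)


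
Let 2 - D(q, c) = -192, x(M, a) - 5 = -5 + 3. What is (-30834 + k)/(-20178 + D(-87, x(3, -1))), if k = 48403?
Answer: -17569/19984 ≈ -0.87915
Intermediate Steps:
x(M, a) = 3 (x(M, a) = 5 + (-5 + 3) = 5 - 2 = 3)
D(q, c) = 194 (D(q, c) = 2 - 1*(-192) = 2 + 192 = 194)
(-30834 + k)/(-20178 + D(-87, x(3, -1))) = (-30834 + 48403)/(-20178 + 194) = 17569/(-19984) = 17569*(-1/19984) = -17569/19984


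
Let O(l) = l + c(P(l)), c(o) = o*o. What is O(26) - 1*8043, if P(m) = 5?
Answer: -7992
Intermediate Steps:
c(o) = o²
O(l) = 25 + l (O(l) = l + 5² = l + 25 = 25 + l)
O(26) - 1*8043 = (25 + 26) - 1*8043 = 51 - 8043 = -7992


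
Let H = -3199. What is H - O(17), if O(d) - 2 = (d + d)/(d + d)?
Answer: -3202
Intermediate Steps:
O(d) = 3 (O(d) = 2 + (d + d)/(d + d) = 2 + (2*d)/((2*d)) = 2 + (2*d)*(1/(2*d)) = 2 + 1 = 3)
H - O(17) = -3199 - 1*3 = -3199 - 3 = -3202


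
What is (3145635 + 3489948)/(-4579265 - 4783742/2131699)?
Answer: -14145065645517/9761619404977 ≈ -1.4490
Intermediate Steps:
(3145635 + 3489948)/(-4579265 - 4783742/2131699) = 6635583/(-4579265 - 4783742*1/2131699) = 6635583/(-4579265 - 4783742/2131699) = 6635583/(-9761619404977/2131699) = 6635583*(-2131699/9761619404977) = -14145065645517/9761619404977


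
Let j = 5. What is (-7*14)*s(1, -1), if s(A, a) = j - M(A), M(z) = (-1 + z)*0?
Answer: -490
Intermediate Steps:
M(z) = 0
s(A, a) = 5 (s(A, a) = 5 - 1*0 = 5 + 0 = 5)
(-7*14)*s(1, -1) = -7*14*5 = -98*5 = -490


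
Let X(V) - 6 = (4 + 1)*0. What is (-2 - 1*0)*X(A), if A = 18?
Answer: -12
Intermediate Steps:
X(V) = 6 (X(V) = 6 + (4 + 1)*0 = 6 + 5*0 = 6 + 0 = 6)
(-2 - 1*0)*X(A) = (-2 - 1*0)*6 = (-2 + 0)*6 = -2*6 = -12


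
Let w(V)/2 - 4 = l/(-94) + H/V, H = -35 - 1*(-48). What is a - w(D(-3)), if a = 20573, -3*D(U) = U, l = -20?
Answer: 965313/47 ≈ 20539.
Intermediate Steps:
D(U) = -U/3
H = 13 (H = -35 + 48 = 13)
w(V) = 396/47 + 26/V (w(V) = 8 + 2*(-20/(-94) + 13/V) = 8 + 2*(-20*(-1/94) + 13/V) = 8 + 2*(10/47 + 13/V) = 8 + (20/47 + 26/V) = 396/47 + 26/V)
a - w(D(-3)) = 20573 - (396/47 + 26/((-1/3*(-3)))) = 20573 - (396/47 + 26/1) = 20573 - (396/47 + 26*1) = 20573 - (396/47 + 26) = 20573 - 1*1618/47 = 20573 - 1618/47 = 965313/47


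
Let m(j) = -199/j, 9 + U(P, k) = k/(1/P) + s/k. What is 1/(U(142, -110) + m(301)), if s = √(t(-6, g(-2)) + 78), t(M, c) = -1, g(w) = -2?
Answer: -1557669220800/24345842072428193 + 906010*√77/24345842072428193 ≈ -6.3981e-5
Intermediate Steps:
s = √77 (s = √(-1 + 78) = √77 ≈ 8.7750)
U(P, k) = -9 + P*k + √77/k (U(P, k) = -9 + (k/(1/P) + √77/k) = -9 + (k*P + √77/k) = -9 + (P*k + √77/k) = -9 + P*k + √77/k)
1/(U(142, -110) + m(301)) = 1/((-9 + 142*(-110) + √77/(-110)) - 199/301) = 1/((-9 - 15620 + √77*(-1/110)) - 199*1/301) = 1/((-9 - 15620 - √77/110) - 199/301) = 1/((-15629 - √77/110) - 199/301) = 1/(-4704528/301 - √77/110)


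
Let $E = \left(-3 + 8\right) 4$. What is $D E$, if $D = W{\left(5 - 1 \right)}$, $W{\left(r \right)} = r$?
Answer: $80$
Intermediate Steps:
$D = 4$ ($D = 5 - 1 = 4$)
$E = 20$ ($E = 5 \cdot 4 = 20$)
$D E = 4 \cdot 20 = 80$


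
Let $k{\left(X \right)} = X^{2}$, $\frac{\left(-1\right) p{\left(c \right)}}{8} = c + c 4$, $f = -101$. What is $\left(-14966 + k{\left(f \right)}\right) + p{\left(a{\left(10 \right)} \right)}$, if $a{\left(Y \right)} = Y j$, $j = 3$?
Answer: $-5965$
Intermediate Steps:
$a{\left(Y \right)} = 3 Y$ ($a{\left(Y \right)} = Y 3 = 3 Y$)
$p{\left(c \right)} = - 40 c$ ($p{\left(c \right)} = - 8 \left(c + c 4\right) = - 8 \left(c + 4 c\right) = - 8 \cdot 5 c = - 40 c$)
$\left(-14966 + k{\left(f \right)}\right) + p{\left(a{\left(10 \right)} \right)} = \left(-14966 + \left(-101\right)^{2}\right) - 40 \cdot 3 \cdot 10 = \left(-14966 + 10201\right) - 1200 = -4765 - 1200 = -5965$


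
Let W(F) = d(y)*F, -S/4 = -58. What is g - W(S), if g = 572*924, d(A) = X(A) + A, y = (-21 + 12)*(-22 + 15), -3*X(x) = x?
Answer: 518784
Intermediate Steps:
X(x) = -x/3
y = 63 (y = -9*(-7) = 63)
S = 232 (S = -4*(-58) = 232)
d(A) = 2*A/3 (d(A) = -A/3 + A = 2*A/3)
W(F) = 42*F (W(F) = ((2/3)*63)*F = 42*F)
g = 528528
g - W(S) = 528528 - 42*232 = 528528 - 1*9744 = 528528 - 9744 = 518784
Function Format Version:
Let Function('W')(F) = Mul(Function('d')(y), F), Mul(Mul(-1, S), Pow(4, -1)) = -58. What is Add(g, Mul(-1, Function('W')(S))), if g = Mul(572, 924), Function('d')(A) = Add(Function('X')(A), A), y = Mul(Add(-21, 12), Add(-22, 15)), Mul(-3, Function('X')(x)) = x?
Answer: 518784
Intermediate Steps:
Function('X')(x) = Mul(Rational(-1, 3), x)
y = 63 (y = Mul(-9, -7) = 63)
S = 232 (S = Mul(-4, -58) = 232)
Function('d')(A) = Mul(Rational(2, 3), A) (Function('d')(A) = Add(Mul(Rational(-1, 3), A), A) = Mul(Rational(2, 3), A))
Function('W')(F) = Mul(42, F) (Function('W')(F) = Mul(Mul(Rational(2, 3), 63), F) = Mul(42, F))
g = 528528
Add(g, Mul(-1, Function('W')(S))) = Add(528528, Mul(-1, Mul(42, 232))) = Add(528528, Mul(-1, 9744)) = Add(528528, -9744) = 518784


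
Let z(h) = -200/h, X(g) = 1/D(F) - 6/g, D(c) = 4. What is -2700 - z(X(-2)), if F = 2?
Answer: -34300/13 ≈ -2638.5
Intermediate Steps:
X(g) = ¼ - 6/g (X(g) = 1/4 - 6/g = 1*(¼) - 6/g = ¼ - 6/g)
-2700 - z(X(-2)) = -2700 - (-200)/((¼)*(-24 - 2)/(-2)) = -2700 - (-200)/((¼)*(-½)*(-26)) = -2700 - (-200)/13/4 = -2700 - (-200)*4/13 = -2700 - 1*(-800/13) = -2700 + 800/13 = -34300/13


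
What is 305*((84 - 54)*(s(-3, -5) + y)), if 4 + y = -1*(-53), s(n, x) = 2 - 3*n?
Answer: 549000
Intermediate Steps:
y = 49 (y = -4 - 1*(-53) = -4 + 53 = 49)
305*((84 - 54)*(s(-3, -5) + y)) = 305*((84 - 54)*((2 - 3*(-3)) + 49)) = 305*(30*((2 + 9) + 49)) = 305*(30*(11 + 49)) = 305*(30*60) = 305*1800 = 549000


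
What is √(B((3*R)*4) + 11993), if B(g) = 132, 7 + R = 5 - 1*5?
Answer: 5*√485 ≈ 110.11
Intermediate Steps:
R = -7 (R = -7 + (5 - 1*5) = -7 + (5 - 5) = -7 + 0 = -7)
√(B((3*R)*4) + 11993) = √(132 + 11993) = √12125 = 5*√485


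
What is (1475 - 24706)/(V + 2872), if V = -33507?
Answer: 23231/30635 ≈ 0.75832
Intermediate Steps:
(1475 - 24706)/(V + 2872) = (1475 - 24706)/(-33507 + 2872) = -23231/(-30635) = -23231*(-1/30635) = 23231/30635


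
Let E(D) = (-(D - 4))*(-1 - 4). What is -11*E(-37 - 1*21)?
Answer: 3410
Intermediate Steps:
E(D) = -20 + 5*D (E(D) = -(-4 + D)*(-5) = (4 - D)*(-5) = -20 + 5*D)
-11*E(-37 - 1*21) = -11*(-20 + 5*(-37 - 1*21)) = -11*(-20 + 5*(-37 - 21)) = -11*(-20 + 5*(-58)) = -11*(-20 - 290) = -11*(-310) = 3410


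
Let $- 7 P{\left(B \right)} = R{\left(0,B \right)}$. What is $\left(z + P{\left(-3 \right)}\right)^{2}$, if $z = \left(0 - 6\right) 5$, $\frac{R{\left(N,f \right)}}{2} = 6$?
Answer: $\frac{49284}{49} \approx 1005.8$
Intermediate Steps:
$R{\left(N,f \right)} = 12$ ($R{\left(N,f \right)} = 2 \cdot 6 = 12$)
$P{\left(B \right)} = - \frac{12}{7}$ ($P{\left(B \right)} = \left(- \frac{1}{7}\right) 12 = - \frac{12}{7}$)
$z = -30$ ($z = \left(-6\right) 5 = -30$)
$\left(z + P{\left(-3 \right)}\right)^{2} = \left(-30 - \frac{12}{7}\right)^{2} = \left(- \frac{222}{7}\right)^{2} = \frac{49284}{49}$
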